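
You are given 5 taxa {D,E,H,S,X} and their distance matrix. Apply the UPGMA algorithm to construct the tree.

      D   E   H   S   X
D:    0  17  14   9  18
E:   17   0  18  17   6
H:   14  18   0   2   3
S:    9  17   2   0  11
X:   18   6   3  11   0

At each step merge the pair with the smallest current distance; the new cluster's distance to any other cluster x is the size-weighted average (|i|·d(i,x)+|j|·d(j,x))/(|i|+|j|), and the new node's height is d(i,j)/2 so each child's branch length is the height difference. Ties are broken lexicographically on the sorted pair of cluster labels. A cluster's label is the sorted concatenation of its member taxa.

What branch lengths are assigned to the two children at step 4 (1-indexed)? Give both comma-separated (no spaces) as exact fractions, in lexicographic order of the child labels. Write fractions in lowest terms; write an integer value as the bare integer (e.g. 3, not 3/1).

1. join H+S (d=2) ⇒ HS; edges |H|=1, |S|=1
  updated: d(D,HS)=23/2, d(E,HS)=35/2, d(HS,X)=7
2. join E+X (d=6) ⇒ EX; edges |E|=3, |X|=3
  updated: d(D,EX)=35/2, d(EX,HS)=49/4
3. join D+HS (d=23/2) ⇒ DHS; edges |D|=23/4, |HS|=19/4
  updated: d(DHS,EX)=14
4. join DHS+EX (d=14) ⇒ DEHSX; edges |DHS|=5/4, |EX|=4
final tree: ((D:23/4,(H:1,S:1):19/4):5/4,(E:3,X:3):4)
total length: 95/4

5/4,4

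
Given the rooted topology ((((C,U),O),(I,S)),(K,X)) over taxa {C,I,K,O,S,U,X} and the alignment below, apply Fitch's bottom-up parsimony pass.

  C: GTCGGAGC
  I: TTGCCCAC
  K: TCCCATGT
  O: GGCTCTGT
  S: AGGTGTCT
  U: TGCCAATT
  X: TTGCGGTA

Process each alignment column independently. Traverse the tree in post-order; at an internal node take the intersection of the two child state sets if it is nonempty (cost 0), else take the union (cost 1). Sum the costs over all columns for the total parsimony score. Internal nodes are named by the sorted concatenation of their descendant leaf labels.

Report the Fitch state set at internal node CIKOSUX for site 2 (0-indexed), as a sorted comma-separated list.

C,G

CU@0: {G} ∪ {T} = {G,T} (union, +1)
COU@0: {G,T} ∩ {G} = {G} (intersection, +0)
IS@0: {T} ∪ {A} = {A,T} (union, +1)
CIOSU@0: {G} ∪ {A,T} = {A,G,T} (union, +1)
KX@0: {T} ∩ {T} = {T} (intersection, +0)
CIKOSUX@0: {A,G,T} ∩ {T} = {T} (intersection, +0)
CU@1: {T} ∪ {G} = {G,T} (union, +1)
COU@1: {G,T} ∩ {G} = {G} (intersection, +0)
IS@1: {T} ∪ {G} = {G,T} (union, +1)
CIOSU@1: {G} ∩ {G,T} = {G} (intersection, +0)
KX@1: {C} ∪ {T} = {C,T} (union, +1)
CIKOSUX@1: {G} ∪ {C,T} = {C,G,T} (union, +1)
CU@2: {C} ∩ {C} = {C} (intersection, +0)
COU@2: {C} ∩ {C} = {C} (intersection, +0)
IS@2: {G} ∩ {G} = {G} (intersection, +0)
CIOSU@2: {C} ∪ {G} = {C,G} (union, +1)
KX@2: {C} ∪ {G} = {C,G} (union, +1)
CIKOSUX@2: {C,G} ∩ {C,G} = {C,G} (intersection, +0)
CU@3: {G} ∪ {C} = {C,G} (union, +1)
COU@3: {C,G} ∪ {T} = {C,G,T} (union, +1)
IS@3: {C} ∪ {T} = {C,T} (union, +1)
CIOSU@3: {C,G,T} ∩ {C,T} = {C,T} (intersection, +0)
KX@3: {C} ∩ {C} = {C} (intersection, +0)
CIKOSUX@3: {C,T} ∩ {C} = {C} (intersection, +0)
CU@4: {G} ∪ {A} = {A,G} (union, +1)
COU@4: {A,G} ∪ {C} = {A,C,G} (union, +1)
IS@4: {C} ∪ {G} = {C,G} (union, +1)
CIOSU@4: {A,C,G} ∩ {C,G} = {C,G} (intersection, +0)
KX@4: {A} ∪ {G} = {A,G} (union, +1)
CIKOSUX@4: {C,G} ∩ {A,G} = {G} (intersection, +0)
CU@5: {A} ∩ {A} = {A} (intersection, +0)
COU@5: {A} ∪ {T} = {A,T} (union, +1)
IS@5: {C} ∪ {T} = {C,T} (union, +1)
CIOSU@5: {A,T} ∩ {C,T} = {T} (intersection, +0)
KX@5: {T} ∪ {G} = {G,T} (union, +1)
CIKOSUX@5: {T} ∩ {G,T} = {T} (intersection, +0)
CU@6: {G} ∪ {T} = {G,T} (union, +1)
COU@6: {G,T} ∩ {G} = {G} (intersection, +0)
IS@6: {A} ∪ {C} = {A,C} (union, +1)
CIOSU@6: {G} ∪ {A,C} = {A,C,G} (union, +1)
KX@6: {G} ∪ {T} = {G,T} (union, +1)
CIKOSUX@6: {A,C,G} ∩ {G,T} = {G} (intersection, +0)
CU@7: {C} ∪ {T} = {C,T} (union, +1)
COU@7: {C,T} ∩ {T} = {T} (intersection, +0)
IS@7: {C} ∪ {T} = {C,T} (union, +1)
CIOSU@7: {T} ∩ {C,T} = {T} (intersection, +0)
KX@7: {T} ∪ {A} = {A,T} (union, +1)
CIKOSUX@7: {T} ∩ {A,T} = {T} (intersection, +0)
per-site changes: [3, 4, 2, 3, 4, 3, 4, 3]; total = 26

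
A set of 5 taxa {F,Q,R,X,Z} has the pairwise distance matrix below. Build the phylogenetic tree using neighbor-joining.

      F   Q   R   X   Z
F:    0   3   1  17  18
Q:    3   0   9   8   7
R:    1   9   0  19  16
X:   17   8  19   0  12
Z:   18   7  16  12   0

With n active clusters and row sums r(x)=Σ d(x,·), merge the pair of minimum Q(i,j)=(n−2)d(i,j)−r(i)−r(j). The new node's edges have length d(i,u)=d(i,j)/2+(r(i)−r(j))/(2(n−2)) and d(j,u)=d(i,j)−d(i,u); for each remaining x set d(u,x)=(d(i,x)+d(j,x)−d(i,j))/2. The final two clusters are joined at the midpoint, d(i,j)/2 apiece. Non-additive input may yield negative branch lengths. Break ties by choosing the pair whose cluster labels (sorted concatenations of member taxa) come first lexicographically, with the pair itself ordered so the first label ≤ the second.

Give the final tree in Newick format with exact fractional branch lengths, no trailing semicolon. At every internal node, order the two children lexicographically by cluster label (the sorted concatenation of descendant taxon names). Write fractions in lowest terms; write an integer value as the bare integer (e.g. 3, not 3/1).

iteration 1: select F,R (d=1, Q=-81); attach at lengths (-1/2, 3/2); label the merged cluster FR
  updated: d(FR,Q)=11/2, d(FR,X)=35/2, d(FR,Z)=33/2
iteration 2: select FR,Q (d=11/2, Q=-49); attach at lengths (15/2, -2); label the merged cluster FQR
  updated: d(FQR,X)=10, d(FQR,Z)=9
iteration 3: select FQR,X (d=10, Q=-31); attach at lengths (7/2, 13/2); label the merged cluster FQRX
  updated: d(FQRX,Z)=11/2
iteration 4: select FQRX,Z (d=11/2); attach at lengths (11/4, 11/4); label the merged cluster FQRXZ
final tree: ((((F:-1/2,R:3/2):15/2,Q:-2):7/2,X:13/2):11/4,Z:11/4)
total length: 22

((((F:-1/2,R:3/2):15/2,Q:-2):7/2,X:13/2):11/4,Z:11/4)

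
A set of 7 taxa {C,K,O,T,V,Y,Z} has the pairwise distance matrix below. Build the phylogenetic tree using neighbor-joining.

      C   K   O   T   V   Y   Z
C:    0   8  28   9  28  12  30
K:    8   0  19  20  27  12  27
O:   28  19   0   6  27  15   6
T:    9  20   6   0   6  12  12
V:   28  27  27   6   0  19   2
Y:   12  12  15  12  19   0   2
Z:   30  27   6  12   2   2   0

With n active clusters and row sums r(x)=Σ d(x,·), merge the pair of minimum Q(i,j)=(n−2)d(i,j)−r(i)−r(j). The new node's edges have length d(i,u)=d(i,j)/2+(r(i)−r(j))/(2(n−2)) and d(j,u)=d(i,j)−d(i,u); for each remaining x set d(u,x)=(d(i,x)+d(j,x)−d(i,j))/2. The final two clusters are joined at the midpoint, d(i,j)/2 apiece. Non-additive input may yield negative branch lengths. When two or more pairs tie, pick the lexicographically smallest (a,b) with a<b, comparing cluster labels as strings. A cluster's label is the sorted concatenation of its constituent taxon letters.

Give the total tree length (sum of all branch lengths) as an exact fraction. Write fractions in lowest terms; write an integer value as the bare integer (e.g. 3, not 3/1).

305/8

iteration 1: select C,K (d=8, Q=-188); attach at lengths (21/5, 19/5); label the merged cluster CK
  updated: d(CK,O)=39/2, d(CK,T)=21/2, d(CK,V)=47/2, d(CK,Y)=8, d(CK,Z)=49/2
iteration 2: select V,Z (d=2, Q=-116); attach at lengths (39/8, -23/8); label the merged cluster VZ
  updated: d(CK,VZ)=23, d(O,VZ)=31/2, d(T,VZ)=8, d(VZ,Y)=19/2
iteration 3: select CK,Y (d=8, Q=-163/2); attach at lengths (27/4, 5/4); label the merged cluster CKY
  updated: d(CKY,O)=53/4, d(CKY,T)=29/4, d(CKY,VZ)=49/4
iteration 4: select CKY,VZ (d=49/4, Q=-44); attach at lengths (43/8, 55/8); label the merged cluster CKVYZ
  updated: d(CKVYZ,O)=33/4, d(CKVYZ,T)=3/2
iteration 5: select CKVYZ,O (d=33/4, Q=-63/4); attach at lengths (15/8, 51/8); label the merged cluster CKOVYZ
  updated: d(CKOVYZ,T)=-3/8
iteration 6: select CKOVYZ,T (d=-3/8); attach at lengths (-3/16, -3/16); label the merged cluster CKOTVYZ
final tree: (((((C:21/5,K:19/5):27/4,Y:5/4):43/8,(V:39/8,Z:-23/8):55/8):15/8,O:51/8):-3/16,T:-3/16)
total length: 305/8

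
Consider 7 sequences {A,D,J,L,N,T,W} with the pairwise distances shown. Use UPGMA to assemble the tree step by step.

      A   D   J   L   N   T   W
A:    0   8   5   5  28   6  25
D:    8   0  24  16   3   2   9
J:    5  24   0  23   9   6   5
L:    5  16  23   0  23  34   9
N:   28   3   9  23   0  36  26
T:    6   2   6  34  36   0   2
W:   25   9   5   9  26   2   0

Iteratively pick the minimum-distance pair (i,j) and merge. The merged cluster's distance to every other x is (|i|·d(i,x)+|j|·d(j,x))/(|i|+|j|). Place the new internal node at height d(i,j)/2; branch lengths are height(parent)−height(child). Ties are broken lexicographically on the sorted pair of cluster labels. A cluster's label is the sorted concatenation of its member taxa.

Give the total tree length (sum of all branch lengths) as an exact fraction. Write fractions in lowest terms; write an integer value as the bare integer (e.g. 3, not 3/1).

839/20

step 1: merge (D,T) at d=2; branch lengths D→1, T→1; new cluster DT
  updated: d(A,DT)=7, d(DT,J)=15, d(DT,L)=25, d(DT,N)=39/2, d(DT,W)=11/2
step 2: merge (A,J) at d=5; branch lengths A→5/2, J→5/2; new cluster AJ
  updated: d(AJ,DT)=11, d(AJ,L)=14, d(AJ,N)=37/2, d(AJ,W)=15
step 3: merge (DT,W) at d=11/2; branch lengths DT→7/4, W→11/4; new cluster DTW
  updated: d(AJ,DTW)=37/3, d(DTW,L)=59/3, d(DTW,N)=65/3
step 4: merge (AJ,DTW) at d=37/3; branch lengths AJ→11/3, DTW→41/12; new cluster ADJTW
  updated: d(ADJTW,L)=87/5, d(ADJTW,N)=102/5
step 5: merge (ADJTW,L) at d=87/5; branch lengths ADJTW→38/15, L→87/10; new cluster ADJLTW
  updated: d(ADJLTW,N)=125/6
step 6: merge (ADJLTW,N) at d=125/6; branch lengths ADJLTW→103/60, N→125/12; new cluster ADJLNTW
final tree: ((((A:5/2,J:5/2):11/3,((D:1,T:1):7/4,W:11/4):41/12):38/15,L:87/10):103/60,N:125/12)
total length: 839/20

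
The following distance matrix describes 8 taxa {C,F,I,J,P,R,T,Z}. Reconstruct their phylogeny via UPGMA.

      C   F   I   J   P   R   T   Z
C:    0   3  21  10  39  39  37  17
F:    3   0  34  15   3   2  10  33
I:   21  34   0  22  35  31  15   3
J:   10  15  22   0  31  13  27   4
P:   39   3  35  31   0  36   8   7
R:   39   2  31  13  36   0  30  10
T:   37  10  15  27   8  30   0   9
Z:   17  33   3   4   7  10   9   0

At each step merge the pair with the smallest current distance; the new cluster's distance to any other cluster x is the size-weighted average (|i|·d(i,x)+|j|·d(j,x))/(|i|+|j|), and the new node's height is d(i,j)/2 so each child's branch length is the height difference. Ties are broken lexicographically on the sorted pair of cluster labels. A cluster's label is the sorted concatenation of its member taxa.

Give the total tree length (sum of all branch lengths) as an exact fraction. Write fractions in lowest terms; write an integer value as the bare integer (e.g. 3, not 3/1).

53

step 1: merge (F,R) at d=2; branch lengths F→1, R→1; new cluster FR
  updated: d(C,FR)=21, d(FR,I)=65/2, d(FR,J)=14, d(FR,P)=39/2, d(FR,T)=20, d(FR,Z)=43/2
step 2: merge (I,Z) at d=3; branch lengths I→3/2, Z→3/2; new cluster IZ
  updated: d(C,IZ)=19, d(FR,IZ)=27, d(IZ,J)=13, d(IZ,P)=21, d(IZ,T)=12
step 3: merge (P,T) at d=8; branch lengths P→4, T→4; new cluster PT
  updated: d(C,PT)=38, d(FR,PT)=79/4, d(IZ,PT)=33/2, d(J,PT)=29
step 4: merge (C,J) at d=10; branch lengths C→5, J→5; new cluster CJ
  updated: d(CJ,FR)=35/2, d(CJ,IZ)=16, d(CJ,PT)=67/2
step 5: merge (CJ,IZ) at d=16; branch lengths CJ→3, IZ→13/2; new cluster CIJZ
  updated: d(CIJZ,FR)=89/4, d(CIJZ,PT)=25
step 6: merge (FR,PT) at d=79/4; branch lengths FR→71/8, PT→47/8; new cluster FPRT
  updated: d(CIJZ,FPRT)=189/8
step 7: merge (CIJZ,FPRT) at d=189/8; branch lengths CIJZ→61/16, FPRT→31/16; new cluster CFIJPRTZ
final tree: (((C:5,J:5):3,(I:3/2,Z:3/2):13/2):61/16,((F:1,R:1):71/8,(P:4,T:4):47/8):31/16)
total length: 53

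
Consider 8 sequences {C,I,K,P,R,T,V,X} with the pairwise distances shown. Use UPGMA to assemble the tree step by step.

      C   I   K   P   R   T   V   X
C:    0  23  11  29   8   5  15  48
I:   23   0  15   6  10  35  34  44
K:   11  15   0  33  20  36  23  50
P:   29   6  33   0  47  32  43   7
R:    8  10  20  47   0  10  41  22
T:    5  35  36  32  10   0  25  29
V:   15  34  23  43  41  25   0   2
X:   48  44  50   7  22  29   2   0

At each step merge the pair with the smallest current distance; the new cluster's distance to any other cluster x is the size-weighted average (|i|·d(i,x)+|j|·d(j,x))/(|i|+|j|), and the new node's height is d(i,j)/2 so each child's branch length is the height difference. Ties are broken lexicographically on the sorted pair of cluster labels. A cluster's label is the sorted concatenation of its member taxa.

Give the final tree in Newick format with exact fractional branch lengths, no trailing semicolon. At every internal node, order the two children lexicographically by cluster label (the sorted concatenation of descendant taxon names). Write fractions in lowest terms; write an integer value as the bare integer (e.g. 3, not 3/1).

step 1: merge (V,X) at d=2; branch lengths V→1, X→1; new cluster VX
  updated: d(C,VX)=63/2, d(I,VX)=39, d(K,VX)=73/2, d(P,VX)=25, d(R,VX)=63/2, d(T,VX)=27
step 2: merge (C,T) at d=5; branch lengths C→5/2, T→5/2; new cluster CT
  updated: d(CT,I)=29, d(CT,K)=47/2, d(CT,P)=61/2, d(CT,R)=9, d(CT,VX)=117/4
step 3: merge (I,P) at d=6; branch lengths I→3, P→3; new cluster IP
  updated: d(CT,IP)=119/4, d(IP,K)=24, d(IP,R)=57/2, d(IP,VX)=32
step 4: merge (CT,R) at d=9; branch lengths CT→2, R→9/2; new cluster CRT
  updated: d(CRT,IP)=88/3, d(CRT,K)=67/3, d(CRT,VX)=30
step 5: merge (CRT,K) at d=67/3; branch lengths CRT→20/3, K→67/6; new cluster CKRT
  updated: d(CKRT,IP)=28, d(CKRT,VX)=253/8
step 6: merge (CKRT,IP) at d=28; branch lengths CKRT→17/6, IP→11; new cluster CIKPRT
  updated: d(CIKPRT,VX)=127/4
step 7: merge (CIKPRT,VX) at d=127/4; branch lengths CIKPRT→15/8, VX→119/8; new cluster CIKPRTVX
final tree: (((((C:5/2,T:5/2):2,R:9/2):20/3,K:67/6):17/6,(I:3,P:3):11):15/8,(V:1,X:1):119/8)
total length: 815/12

(((((C:5/2,T:5/2):2,R:9/2):20/3,K:67/6):17/6,(I:3,P:3):11):15/8,(V:1,X:1):119/8)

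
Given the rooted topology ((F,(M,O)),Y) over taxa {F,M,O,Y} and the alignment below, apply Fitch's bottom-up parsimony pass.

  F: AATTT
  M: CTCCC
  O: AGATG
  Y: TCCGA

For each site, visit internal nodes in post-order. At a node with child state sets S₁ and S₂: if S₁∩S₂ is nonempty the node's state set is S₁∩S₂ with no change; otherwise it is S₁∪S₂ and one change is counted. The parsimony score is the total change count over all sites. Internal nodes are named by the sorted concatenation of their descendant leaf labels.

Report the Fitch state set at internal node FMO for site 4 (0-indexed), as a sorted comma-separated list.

site 0, node MO: M={C} ∪ O={A} → {A,C} (+1)
site 0, node FMO: F={A} ∩ MO={A,C} → {A} (+0)
site 0, node FMOY: FMO={A} ∪ Y={T} → {A,T} (+1)
site 1, node MO: M={T} ∪ O={G} → {G,T} (+1)
site 1, node FMO: F={A} ∪ MO={G,T} → {A,G,T} (+1)
site 1, node FMOY: FMO={A,G,T} ∪ Y={C} → {A,C,G,T} (+1)
site 2, node MO: M={C} ∪ O={A} → {A,C} (+1)
site 2, node FMO: F={T} ∪ MO={A,C} → {A,C,T} (+1)
site 2, node FMOY: FMO={A,C,T} ∩ Y={C} → {C} (+0)
site 3, node MO: M={C} ∪ O={T} → {C,T} (+1)
site 3, node FMO: F={T} ∩ MO={C,T} → {T} (+0)
site 3, node FMOY: FMO={T} ∪ Y={G} → {G,T} (+1)
site 4, node MO: M={C} ∪ O={G} → {C,G} (+1)
site 4, node FMO: F={T} ∪ MO={C,G} → {C,G,T} (+1)
site 4, node FMOY: FMO={C,G,T} ∪ Y={A} → {A,C,G,T} (+1)
per-site changes: [2, 3, 2, 2, 3]; total = 12

C,G,T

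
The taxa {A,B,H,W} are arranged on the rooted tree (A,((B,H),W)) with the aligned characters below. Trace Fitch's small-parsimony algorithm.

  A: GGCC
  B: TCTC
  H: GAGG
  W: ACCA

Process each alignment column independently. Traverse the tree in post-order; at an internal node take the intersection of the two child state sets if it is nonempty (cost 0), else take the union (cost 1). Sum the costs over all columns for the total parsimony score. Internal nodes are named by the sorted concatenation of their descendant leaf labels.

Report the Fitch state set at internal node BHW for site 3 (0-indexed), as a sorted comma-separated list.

A,C,G

[col 0] BH: children B:{T}, H:{G} ∪→ {G,T}; cost 1
[col 0] BHW: children BH:{G,T}, W:{A} ∪→ {A,G,T}; cost 1
[col 0] ABHW: children A:{G}, BHW:{A,G,T} ∩→ {G}; cost 0
[col 1] BH: children B:{C}, H:{A} ∪→ {A,C}; cost 1
[col 1] BHW: children BH:{A,C}, W:{C} ∩→ {C}; cost 0
[col 1] ABHW: children A:{G}, BHW:{C} ∪→ {C,G}; cost 1
[col 2] BH: children B:{T}, H:{G} ∪→ {G,T}; cost 1
[col 2] BHW: children BH:{G,T}, W:{C} ∪→ {C,G,T}; cost 1
[col 2] ABHW: children A:{C}, BHW:{C,G,T} ∩→ {C}; cost 0
[col 3] BH: children B:{C}, H:{G} ∪→ {C,G}; cost 1
[col 3] BHW: children BH:{C,G}, W:{A} ∪→ {A,C,G}; cost 1
[col 3] ABHW: children A:{C}, BHW:{A,C,G} ∩→ {C}; cost 0
per-site changes: [2, 2, 2, 2]; total = 8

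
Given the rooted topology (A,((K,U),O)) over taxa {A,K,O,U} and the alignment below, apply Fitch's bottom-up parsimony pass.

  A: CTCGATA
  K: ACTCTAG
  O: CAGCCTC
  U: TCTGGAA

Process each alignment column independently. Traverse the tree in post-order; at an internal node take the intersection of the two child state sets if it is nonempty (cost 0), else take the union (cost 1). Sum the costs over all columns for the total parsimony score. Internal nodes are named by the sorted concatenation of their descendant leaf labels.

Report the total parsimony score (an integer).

14

[col 0] KU: children K:{A}, U:{T} ∪→ {A,T}; cost 1
[col 0] KOU: children KU:{A,T}, O:{C} ∪→ {A,C,T}; cost 1
[col 0] AKOU: children A:{C}, KOU:{A,C,T} ∩→ {C}; cost 0
[col 1] KU: children K:{C}, U:{C} ∩→ {C}; cost 0
[col 1] KOU: children KU:{C}, O:{A} ∪→ {A,C}; cost 1
[col 1] AKOU: children A:{T}, KOU:{A,C} ∪→ {A,C,T}; cost 1
[col 2] KU: children K:{T}, U:{T} ∩→ {T}; cost 0
[col 2] KOU: children KU:{T}, O:{G} ∪→ {G,T}; cost 1
[col 2] AKOU: children A:{C}, KOU:{G,T} ∪→ {C,G,T}; cost 1
[col 3] KU: children K:{C}, U:{G} ∪→ {C,G}; cost 1
[col 3] KOU: children KU:{C,G}, O:{C} ∩→ {C}; cost 0
[col 3] AKOU: children A:{G}, KOU:{C} ∪→ {C,G}; cost 1
[col 4] KU: children K:{T}, U:{G} ∪→ {G,T}; cost 1
[col 4] KOU: children KU:{G,T}, O:{C} ∪→ {C,G,T}; cost 1
[col 4] AKOU: children A:{A}, KOU:{C,G,T} ∪→ {A,C,G,T}; cost 1
[col 5] KU: children K:{A}, U:{A} ∩→ {A}; cost 0
[col 5] KOU: children KU:{A}, O:{T} ∪→ {A,T}; cost 1
[col 5] AKOU: children A:{T}, KOU:{A,T} ∩→ {T}; cost 0
[col 6] KU: children K:{G}, U:{A} ∪→ {A,G}; cost 1
[col 6] KOU: children KU:{A,G}, O:{C} ∪→ {A,C,G}; cost 1
[col 6] AKOU: children A:{A}, KOU:{A,C,G} ∩→ {A}; cost 0
per-site changes: [2, 2, 2, 2, 3, 1, 2]; total = 14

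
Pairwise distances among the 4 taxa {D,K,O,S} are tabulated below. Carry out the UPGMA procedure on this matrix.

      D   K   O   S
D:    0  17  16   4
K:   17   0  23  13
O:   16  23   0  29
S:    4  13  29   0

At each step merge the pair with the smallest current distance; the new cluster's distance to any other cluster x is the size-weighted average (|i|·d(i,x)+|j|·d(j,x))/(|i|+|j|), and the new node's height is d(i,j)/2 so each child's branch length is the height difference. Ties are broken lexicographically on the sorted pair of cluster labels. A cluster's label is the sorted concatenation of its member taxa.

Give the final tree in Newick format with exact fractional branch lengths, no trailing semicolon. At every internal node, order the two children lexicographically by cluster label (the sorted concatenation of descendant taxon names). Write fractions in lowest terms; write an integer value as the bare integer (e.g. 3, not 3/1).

step 1: merge (D,S) at d=4; branch lengths D→2, S→2; new cluster DS
  updated: d(DS,K)=15, d(DS,O)=45/2
step 2: merge (DS,K) at d=15; branch lengths DS→11/2, K→15/2; new cluster DKS
  updated: d(DKS,O)=68/3
step 3: merge (DKS,O) at d=68/3; branch lengths DKS→23/6, O→34/3; new cluster DKOS
final tree: (((D:2,S:2):11/2,K:15/2):23/6,O:34/3)
total length: 193/6

(((D:2,S:2):11/2,K:15/2):23/6,O:34/3)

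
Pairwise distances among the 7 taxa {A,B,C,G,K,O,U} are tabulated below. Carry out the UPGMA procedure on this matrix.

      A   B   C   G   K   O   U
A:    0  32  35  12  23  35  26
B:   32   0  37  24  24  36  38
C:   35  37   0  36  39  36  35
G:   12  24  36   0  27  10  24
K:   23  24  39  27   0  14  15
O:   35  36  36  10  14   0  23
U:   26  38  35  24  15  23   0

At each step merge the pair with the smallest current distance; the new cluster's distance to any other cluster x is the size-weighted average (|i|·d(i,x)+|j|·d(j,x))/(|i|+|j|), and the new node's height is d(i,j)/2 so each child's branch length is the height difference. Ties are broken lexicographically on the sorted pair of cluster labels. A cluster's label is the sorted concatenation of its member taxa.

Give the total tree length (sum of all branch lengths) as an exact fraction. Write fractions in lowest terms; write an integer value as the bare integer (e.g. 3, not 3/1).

2617/30

step 1: merge (G,O) at d=10; branch lengths G→5, O→5; new cluster GO
  updated: d(A,GO)=47/2, d(B,GO)=30, d(C,GO)=36, d(GO,K)=41/2, d(GO,U)=47/2
step 2: merge (K,U) at d=15; branch lengths K→15/2, U→15/2; new cluster KU
  updated: d(A,KU)=49/2, d(B,KU)=31, d(C,KU)=37, d(GO,KU)=22
step 3: merge (GO,KU) at d=22; branch lengths GO→6, KU→7/2; new cluster GKOU
  updated: d(A,GKOU)=24, d(B,GKOU)=61/2, d(C,GKOU)=73/2
step 4: merge (A,GKOU) at d=24; branch lengths A→12, GKOU→1; new cluster AGKOU
  updated: d(AGKOU,B)=154/5, d(AGKOU,C)=181/5
step 5: merge (AGKOU,B) at d=154/5; branch lengths AGKOU→17/5, B→77/5; new cluster ABGKOU
  updated: d(ABGKOU,C)=109/3
step 6: merge (ABGKOU,C) at d=109/3; branch lengths ABGKOU→83/30, C→109/6; new cluster ABCGKOU
final tree: (((A:12,((G:5,O:5):6,(K:15/2,U:15/2):7/2):1):17/5,B:77/5):83/30,C:109/6)
total length: 2617/30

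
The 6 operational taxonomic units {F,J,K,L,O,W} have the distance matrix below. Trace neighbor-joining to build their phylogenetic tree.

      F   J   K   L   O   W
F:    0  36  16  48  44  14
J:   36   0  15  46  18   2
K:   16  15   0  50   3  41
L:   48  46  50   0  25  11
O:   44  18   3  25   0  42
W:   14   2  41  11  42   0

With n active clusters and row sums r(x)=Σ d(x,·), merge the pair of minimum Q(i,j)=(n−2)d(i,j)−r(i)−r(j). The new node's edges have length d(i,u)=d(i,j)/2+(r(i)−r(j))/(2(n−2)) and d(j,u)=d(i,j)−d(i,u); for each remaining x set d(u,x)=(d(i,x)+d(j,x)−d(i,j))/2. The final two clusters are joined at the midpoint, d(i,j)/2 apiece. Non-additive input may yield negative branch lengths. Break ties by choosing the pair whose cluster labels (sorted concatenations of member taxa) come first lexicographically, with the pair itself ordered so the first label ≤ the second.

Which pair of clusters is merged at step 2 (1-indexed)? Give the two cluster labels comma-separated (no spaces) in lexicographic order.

1. join L+W (d=11, Q=-246) ⇒ LW; edges |L|=57/4, |W|=-13/4
  updated: d(F,LW)=51/2, d(J,LW)=37/2, d(K,LW)=40, d(LW,O)=28
2. join K+O (d=3, Q=-158) ⇒ KO; edges |K|=-5/3, |O|=14/3
  updated: d(F,KO)=57/2, d(J,KO)=15, d(KO,LW)=65/2
3. join F+LW (d=51/2, Q=-231/2) ⇒ FLW; edges |F|=129/8, |LW|=75/8
  updated: d(FLW,J)=29/2, d(FLW,KO)=71/4
4. join FLW+J (d=29/2, Q=-189/4) ⇒ FJLW; edges |FLW|=69/8, |J|=47/8
  updated: d(FJLW,KO)=73/8
5. join FJLW+KO (d=73/8) ⇒ FJKLOW; edges |FJLW|=73/16, |KO|=73/16
final tree: (((F:129/8,(L:57/4,W:-13/4):75/8):69/8,J:47/8):73/16,(K:-5/3,O:14/3):73/16)
total length: 505/8

K,O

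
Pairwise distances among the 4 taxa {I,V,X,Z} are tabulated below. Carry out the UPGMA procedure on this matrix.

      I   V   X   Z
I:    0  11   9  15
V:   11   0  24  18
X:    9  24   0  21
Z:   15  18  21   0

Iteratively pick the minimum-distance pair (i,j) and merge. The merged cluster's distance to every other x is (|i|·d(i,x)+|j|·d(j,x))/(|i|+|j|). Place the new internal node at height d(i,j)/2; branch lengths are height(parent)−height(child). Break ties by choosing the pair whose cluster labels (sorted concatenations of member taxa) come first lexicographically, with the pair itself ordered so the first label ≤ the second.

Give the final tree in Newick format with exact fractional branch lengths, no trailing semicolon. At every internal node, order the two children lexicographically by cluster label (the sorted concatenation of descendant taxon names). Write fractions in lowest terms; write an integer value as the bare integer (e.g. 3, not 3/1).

step 1: merge (I,X) at d=9; branch lengths I→9/2, X→9/2; new cluster IX
  updated: d(IX,V)=35/2, d(IX,Z)=18
step 2: merge (IX,V) at d=35/2; branch lengths IX→17/4, V→35/4; new cluster IVX
  updated: d(IVX,Z)=18
step 3: merge (IVX,Z) at d=18; branch lengths IVX→1/4, Z→9; new cluster IVXZ
final tree: (((I:9/2,X:9/2):17/4,V:35/4):1/4,Z:9)
total length: 125/4

(((I:9/2,X:9/2):17/4,V:35/4):1/4,Z:9)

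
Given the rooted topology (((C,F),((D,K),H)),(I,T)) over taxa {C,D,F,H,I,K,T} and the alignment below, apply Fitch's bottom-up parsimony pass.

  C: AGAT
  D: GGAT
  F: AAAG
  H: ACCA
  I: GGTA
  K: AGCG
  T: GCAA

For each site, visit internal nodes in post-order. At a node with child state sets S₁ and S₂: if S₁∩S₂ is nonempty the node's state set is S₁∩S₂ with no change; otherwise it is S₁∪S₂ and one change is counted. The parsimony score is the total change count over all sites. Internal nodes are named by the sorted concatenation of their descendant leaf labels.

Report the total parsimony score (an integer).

12

site 0, node CF: C={A} ∩ F={A} → {A} (+0)
site 0, node DK: D={G} ∪ K={A} → {A,G} (+1)
site 0, node DHK: DK={A,G} ∩ H={A} → {A} (+0)
site 0, node CDFHK: CF={A} ∩ DHK={A} → {A} (+0)
site 0, node IT: I={G} ∩ T={G} → {G} (+0)
site 0, node CDFHIKT: CDFHK={A} ∪ IT={G} → {A,G} (+1)
site 1, node CF: C={G} ∪ F={A} → {A,G} (+1)
site 1, node DK: D={G} ∩ K={G} → {G} (+0)
site 1, node DHK: DK={G} ∪ H={C} → {C,G} (+1)
site 1, node CDFHK: CF={A,G} ∩ DHK={C,G} → {G} (+0)
site 1, node IT: I={G} ∪ T={C} → {C,G} (+1)
site 1, node CDFHIKT: CDFHK={G} ∩ IT={C,G} → {G} (+0)
site 2, node CF: C={A} ∩ F={A} → {A} (+0)
site 2, node DK: D={A} ∪ K={C} → {A,C} (+1)
site 2, node DHK: DK={A,C} ∩ H={C} → {C} (+0)
site 2, node CDFHK: CF={A} ∪ DHK={C} → {A,C} (+1)
site 2, node IT: I={T} ∪ T={A} → {A,T} (+1)
site 2, node CDFHIKT: CDFHK={A,C} ∩ IT={A,T} → {A} (+0)
site 3, node CF: C={T} ∪ F={G} → {G,T} (+1)
site 3, node DK: D={T} ∪ K={G} → {G,T} (+1)
site 3, node DHK: DK={G,T} ∪ H={A} → {A,G,T} (+1)
site 3, node CDFHK: CF={G,T} ∩ DHK={A,G,T} → {G,T} (+0)
site 3, node IT: I={A} ∩ T={A} → {A} (+0)
site 3, node CDFHIKT: CDFHK={G,T} ∪ IT={A} → {A,G,T} (+1)
per-site changes: [2, 3, 3, 4]; total = 12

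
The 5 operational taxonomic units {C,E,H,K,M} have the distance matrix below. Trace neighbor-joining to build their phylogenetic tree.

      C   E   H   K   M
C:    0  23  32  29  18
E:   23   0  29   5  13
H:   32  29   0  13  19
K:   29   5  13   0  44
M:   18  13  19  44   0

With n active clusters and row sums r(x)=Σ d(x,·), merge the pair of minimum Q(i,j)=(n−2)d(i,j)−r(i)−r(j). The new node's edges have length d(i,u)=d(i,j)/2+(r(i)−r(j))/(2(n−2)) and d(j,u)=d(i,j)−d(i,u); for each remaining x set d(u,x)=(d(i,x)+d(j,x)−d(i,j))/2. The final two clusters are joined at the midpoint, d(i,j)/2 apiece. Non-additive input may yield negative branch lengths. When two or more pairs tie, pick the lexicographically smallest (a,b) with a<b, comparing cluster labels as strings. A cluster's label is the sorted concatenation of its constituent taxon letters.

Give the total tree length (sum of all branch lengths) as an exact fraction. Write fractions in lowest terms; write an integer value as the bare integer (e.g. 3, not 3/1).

387/8

step 1: merge (E,K) at d=5, Q=-146; branch lengths E→-1, K→6; new cluster EK
  updated: d(C,EK)=47/2, d(EK,H)=37/2, d(EK,M)=26
step 2: merge (C,M) at d=18, Q=-201/2; branch lengths C→93/8, M→51/8; new cluster CM
  updated: d(CM,EK)=63/4, d(CM,H)=33/2
step 3: merge (CM,EK) at d=63/4, Q=-203/4; branch lengths CM→55/8, EK→71/8; new cluster CEKM
  updated: d(CEKM,H)=77/8
step 4: merge (CEKM,H) at d=77/8; branch lengths CEKM→77/16, H→77/16; new cluster CEHKM
final tree: (((C:93/8,M:51/8):55/8,(E:-1,K:6):71/8):77/16,H:77/16)
total length: 387/8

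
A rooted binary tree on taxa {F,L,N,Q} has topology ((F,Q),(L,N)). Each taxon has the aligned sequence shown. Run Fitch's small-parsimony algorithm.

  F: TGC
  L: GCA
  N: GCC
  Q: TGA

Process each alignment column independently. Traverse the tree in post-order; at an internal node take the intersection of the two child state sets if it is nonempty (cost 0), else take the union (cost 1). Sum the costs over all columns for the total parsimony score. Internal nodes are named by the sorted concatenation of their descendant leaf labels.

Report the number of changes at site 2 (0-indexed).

2

FQ@0: {T} ∩ {T} = {T} (intersection, +0)
LN@0: {G} ∩ {G} = {G} (intersection, +0)
FLNQ@0: {T} ∪ {G} = {G,T} (union, +1)
FQ@1: {G} ∩ {G} = {G} (intersection, +0)
LN@1: {C} ∩ {C} = {C} (intersection, +0)
FLNQ@1: {G} ∪ {C} = {C,G} (union, +1)
FQ@2: {C} ∪ {A} = {A,C} (union, +1)
LN@2: {A} ∪ {C} = {A,C} (union, +1)
FLNQ@2: {A,C} ∩ {A,C} = {A,C} (intersection, +0)
per-site changes: [1, 1, 2]; total = 4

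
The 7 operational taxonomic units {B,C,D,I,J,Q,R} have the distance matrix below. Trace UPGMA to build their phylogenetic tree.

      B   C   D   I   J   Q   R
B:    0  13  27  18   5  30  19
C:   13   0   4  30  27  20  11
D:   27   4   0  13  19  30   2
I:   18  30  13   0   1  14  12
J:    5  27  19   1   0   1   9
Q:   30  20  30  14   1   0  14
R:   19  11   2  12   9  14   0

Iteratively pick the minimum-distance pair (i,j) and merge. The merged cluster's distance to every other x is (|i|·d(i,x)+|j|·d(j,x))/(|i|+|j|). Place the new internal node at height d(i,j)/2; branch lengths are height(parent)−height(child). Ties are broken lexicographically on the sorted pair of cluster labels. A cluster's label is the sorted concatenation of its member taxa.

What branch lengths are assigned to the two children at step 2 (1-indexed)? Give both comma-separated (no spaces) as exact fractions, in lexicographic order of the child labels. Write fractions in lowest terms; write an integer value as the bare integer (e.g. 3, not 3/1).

step 1: merge (I,J) at d=1; branch lengths I→1/2, J→1/2; new cluster IJ
  updated: d(B,IJ)=23/2, d(C,IJ)=57/2, d(D,IJ)=16, d(IJ,Q)=15/2, d(IJ,R)=21/2
step 2: merge (D,R) at d=2; branch lengths D→1, R→1; new cluster DR
  updated: d(B,DR)=23, d(C,DR)=15/2, d(DR,IJ)=53/4, d(DR,Q)=22
step 3: merge (C,DR) at d=15/2; branch lengths C→15/4, DR→11/4; new cluster CDR
  updated: d(B,CDR)=59/3, d(CDR,IJ)=55/3, d(CDR,Q)=64/3
step 4: merge (IJ,Q) at d=15/2; branch lengths IJ→13/4, Q→15/4; new cluster IJQ
  updated: d(B,IJQ)=53/3, d(CDR,IJQ)=58/3
step 5: merge (B,IJQ) at d=53/3; branch lengths B→53/6, IJQ→61/12; new cluster BIJQ
  updated: d(BIJQ,CDR)=233/12
step 6: merge (BIJQ,CDR) at d=233/12; branch lengths BIJQ→7/8, CDR→143/24; new cluster BCDIJQR
final tree: ((B:53/6,((I:1/2,J:1/2):13/4,Q:15/4):61/12):7/8,(C:15/4,(D:1,R:1):11/4):143/24)
total length: 149/4

1,1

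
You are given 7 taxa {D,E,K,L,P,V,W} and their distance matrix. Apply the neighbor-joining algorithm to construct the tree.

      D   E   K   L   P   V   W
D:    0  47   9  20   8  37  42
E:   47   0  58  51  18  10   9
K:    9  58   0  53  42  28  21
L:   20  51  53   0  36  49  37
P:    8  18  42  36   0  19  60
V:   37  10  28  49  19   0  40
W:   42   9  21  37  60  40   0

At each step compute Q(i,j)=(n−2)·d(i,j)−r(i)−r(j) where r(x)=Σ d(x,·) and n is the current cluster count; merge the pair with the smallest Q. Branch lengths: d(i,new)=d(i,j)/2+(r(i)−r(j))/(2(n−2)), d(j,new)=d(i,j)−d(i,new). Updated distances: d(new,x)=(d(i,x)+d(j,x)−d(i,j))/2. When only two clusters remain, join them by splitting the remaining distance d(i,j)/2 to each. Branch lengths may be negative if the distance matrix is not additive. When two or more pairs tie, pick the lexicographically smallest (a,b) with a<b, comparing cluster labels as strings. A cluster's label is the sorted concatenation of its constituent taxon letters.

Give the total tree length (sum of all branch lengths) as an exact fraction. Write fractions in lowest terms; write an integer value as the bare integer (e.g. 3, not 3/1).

1447/16

1. join E+W (d=9, Q=-357) ⇒ EW; edges |E|=29/10, |W|=61/10
  updated: d(D,EW)=40, d(EW,K)=35, d(EW,L)=79/2, d(EW,P)=69/2, d(EW,V)=41/2
2. join D+K (d=9, Q=-245) ⇒ DK; edges |D|=-17/8, |K|=89/8
  updated: d(DK,EW)=33, d(DK,L)=32, d(DK,P)=41/2, d(DK,V)=28
3. join EW+V (d=41/2, Q=-365/2) ⇒ EVW; edges |EW|=145/12, |V|=101/12
  updated: d(DK,EVW)=81/4, d(EVW,L)=34, d(EVW,P)=33/2
4. join DK+L (d=32, Q=-443/4) ⇒ DKL; edges |DK|=139/16, |L|=373/16
  updated: d(DKL,EVW)=89/8, d(DKL,P)=49/4
5. join DKL+EVW (d=89/8, Q=-319/8) ⇒ DEKLVW; edges |DKL|=55/16, |EVW|=123/16
  updated: d(DEKLVW,P)=141/16
6. join DEKLVW+P (d=141/16) ⇒ DEKLPVW; edges |DEKLVW|=141/32, |P|=141/32
final tree: ((((D:-17/8,K:89/8):139/16,L:373/16):55/16,((E:29/10,W:61/10):145/12,V:101/12):123/16):141/32,P:141/32)
total length: 1447/16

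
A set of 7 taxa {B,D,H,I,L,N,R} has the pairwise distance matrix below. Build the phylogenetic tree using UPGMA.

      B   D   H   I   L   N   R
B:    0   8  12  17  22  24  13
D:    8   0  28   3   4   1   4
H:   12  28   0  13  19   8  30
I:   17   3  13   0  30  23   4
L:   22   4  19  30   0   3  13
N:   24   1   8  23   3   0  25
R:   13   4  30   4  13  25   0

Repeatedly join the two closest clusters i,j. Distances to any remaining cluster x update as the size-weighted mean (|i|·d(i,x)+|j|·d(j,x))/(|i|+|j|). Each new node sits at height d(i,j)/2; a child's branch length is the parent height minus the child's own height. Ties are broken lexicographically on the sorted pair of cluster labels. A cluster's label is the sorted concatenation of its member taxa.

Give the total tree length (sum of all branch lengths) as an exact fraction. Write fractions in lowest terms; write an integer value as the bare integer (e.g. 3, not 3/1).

2197/60

step 1: merge (D,N) at d=1; branch lengths D→1/2, N→1/2; new cluster DN
  updated: d(B,DN)=16, d(DN,H)=18, d(DN,I)=13, d(DN,L)=7/2, d(DN,R)=29/2
step 2: merge (DN,L) at d=7/2; branch lengths DN→5/4, L→7/4; new cluster DLN
  updated: d(B,DLN)=18, d(DLN,H)=55/3, d(DLN,I)=56/3, d(DLN,R)=14
step 3: merge (I,R) at d=4; branch lengths I→2, R→2; new cluster IR
  updated: d(B,IR)=15, d(DLN,IR)=49/3, d(H,IR)=43/2
step 4: merge (B,H) at d=12; branch lengths B→6, H→6; new cluster BH
  updated: d(BH,DLN)=109/6, d(BH,IR)=73/4
step 5: merge (DLN,IR) at d=49/3; branch lengths DLN→77/12, IR→37/6; new cluster DILNR
  updated: d(BH,DILNR)=91/5
step 6: merge (BH,DILNR) at d=91/5; branch lengths BH→31/10, DILNR→14/15; new cluster BDHILNR
final tree: ((B:6,H:6):31/10,(((D:1/2,N:1/2):5/4,L:7/4):77/12,(I:2,R:2):37/6):14/15)
total length: 2197/60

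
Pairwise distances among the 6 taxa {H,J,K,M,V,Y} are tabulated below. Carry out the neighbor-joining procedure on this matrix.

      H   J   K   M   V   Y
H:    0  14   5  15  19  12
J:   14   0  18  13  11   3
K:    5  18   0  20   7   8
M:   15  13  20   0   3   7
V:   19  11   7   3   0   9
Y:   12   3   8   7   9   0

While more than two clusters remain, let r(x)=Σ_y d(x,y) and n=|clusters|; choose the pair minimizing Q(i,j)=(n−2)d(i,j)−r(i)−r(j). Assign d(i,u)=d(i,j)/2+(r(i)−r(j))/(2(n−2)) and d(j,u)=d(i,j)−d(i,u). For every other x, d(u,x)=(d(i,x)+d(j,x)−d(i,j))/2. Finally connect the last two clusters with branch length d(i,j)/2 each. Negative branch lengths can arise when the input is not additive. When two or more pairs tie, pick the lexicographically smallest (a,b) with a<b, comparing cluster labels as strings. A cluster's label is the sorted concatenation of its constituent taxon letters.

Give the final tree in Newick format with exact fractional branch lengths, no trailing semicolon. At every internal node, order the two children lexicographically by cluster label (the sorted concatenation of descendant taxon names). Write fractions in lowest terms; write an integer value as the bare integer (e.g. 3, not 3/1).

((((H:27/8,K:13/8):53/8,(M:9/4,V:3/4):37/8):19/8,J:4):-1/2,Y:-1/2)

1. join H+K (d=5, Q=-103) ⇒ HK; edges |H|=27/8, |K|=13/8
  updated: d(HK,J)=27/2, d(HK,M)=15, d(HK,V)=21/2, d(HK,Y)=15/2
2. join M+V (d=3, Q=-125/2) ⇒ MV; edges |M|=9/4, |V|=3/4
  updated: d(HK,MV)=45/4, d(J,MV)=21/2, d(MV,Y)=13/2
3. join HK+MV (d=45/4, Q=-38) ⇒ HKMV; edges |HK|=53/8, |MV|=37/8
  updated: d(HKMV,J)=51/8, d(HKMV,Y)=11/8
4. join HKMV+J (d=51/8, Q=-43/4) ⇒ HJKMV; edges |HKMV|=19/8, |J|=4
  updated: d(HJKMV,Y)=-1
5. join HJKMV+Y (d=-1) ⇒ HJKMVY; edges |HJKMV|=-1/2, |Y|=-1/2
final tree: ((((H:27/8,K:13/8):53/8,(M:9/4,V:3/4):37/8):19/8,J:4):-1/2,Y:-1/2)
total length: 197/8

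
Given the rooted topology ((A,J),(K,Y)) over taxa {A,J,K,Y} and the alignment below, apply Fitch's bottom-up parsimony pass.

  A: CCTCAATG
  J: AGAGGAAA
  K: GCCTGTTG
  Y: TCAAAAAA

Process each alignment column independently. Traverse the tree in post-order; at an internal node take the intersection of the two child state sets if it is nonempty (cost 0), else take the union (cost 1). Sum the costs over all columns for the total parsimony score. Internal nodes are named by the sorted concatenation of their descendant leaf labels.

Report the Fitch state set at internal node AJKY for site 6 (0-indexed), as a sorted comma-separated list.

[col 0] AJ: children A:{C}, J:{A} ∪→ {A,C}; cost 1
[col 0] KY: children K:{G}, Y:{T} ∪→ {G,T}; cost 1
[col 0] AJKY: children AJ:{A,C}, KY:{G,T} ∪→ {A,C,G,T}; cost 1
[col 1] AJ: children A:{C}, J:{G} ∪→ {C,G}; cost 1
[col 1] KY: children K:{C}, Y:{C} ∩→ {C}; cost 0
[col 1] AJKY: children AJ:{C,G}, KY:{C} ∩→ {C}; cost 0
[col 2] AJ: children A:{T}, J:{A} ∪→ {A,T}; cost 1
[col 2] KY: children K:{C}, Y:{A} ∪→ {A,C}; cost 1
[col 2] AJKY: children AJ:{A,T}, KY:{A,C} ∩→ {A}; cost 0
[col 3] AJ: children A:{C}, J:{G} ∪→ {C,G}; cost 1
[col 3] KY: children K:{T}, Y:{A} ∪→ {A,T}; cost 1
[col 3] AJKY: children AJ:{C,G}, KY:{A,T} ∪→ {A,C,G,T}; cost 1
[col 4] AJ: children A:{A}, J:{G} ∪→ {A,G}; cost 1
[col 4] KY: children K:{G}, Y:{A} ∪→ {A,G}; cost 1
[col 4] AJKY: children AJ:{A,G}, KY:{A,G} ∩→ {A,G}; cost 0
[col 5] AJ: children A:{A}, J:{A} ∩→ {A}; cost 0
[col 5] KY: children K:{T}, Y:{A} ∪→ {A,T}; cost 1
[col 5] AJKY: children AJ:{A}, KY:{A,T} ∩→ {A}; cost 0
[col 6] AJ: children A:{T}, J:{A} ∪→ {A,T}; cost 1
[col 6] KY: children K:{T}, Y:{A} ∪→ {A,T}; cost 1
[col 6] AJKY: children AJ:{A,T}, KY:{A,T} ∩→ {A,T}; cost 0
[col 7] AJ: children A:{G}, J:{A} ∪→ {A,G}; cost 1
[col 7] KY: children K:{G}, Y:{A} ∪→ {A,G}; cost 1
[col 7] AJKY: children AJ:{A,G}, KY:{A,G} ∩→ {A,G}; cost 0
per-site changes: [3, 1, 2, 3, 2, 1, 2, 2]; total = 16

A,T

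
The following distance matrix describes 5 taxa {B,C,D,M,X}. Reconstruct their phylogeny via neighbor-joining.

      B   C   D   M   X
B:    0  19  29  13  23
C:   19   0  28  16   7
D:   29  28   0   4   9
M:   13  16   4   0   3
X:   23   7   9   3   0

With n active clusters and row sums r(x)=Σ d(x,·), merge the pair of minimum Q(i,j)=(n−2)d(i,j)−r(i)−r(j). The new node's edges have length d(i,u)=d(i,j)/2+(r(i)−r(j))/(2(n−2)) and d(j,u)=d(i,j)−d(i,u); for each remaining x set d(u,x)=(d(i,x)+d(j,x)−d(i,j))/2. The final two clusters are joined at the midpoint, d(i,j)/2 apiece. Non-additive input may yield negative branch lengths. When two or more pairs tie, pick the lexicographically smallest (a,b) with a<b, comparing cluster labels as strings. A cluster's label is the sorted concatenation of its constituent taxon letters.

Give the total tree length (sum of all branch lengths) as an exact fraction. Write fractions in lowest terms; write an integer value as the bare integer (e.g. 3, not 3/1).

step 1: merge (B,C) at d=19, Q=-97; branch lengths B→71/6, C→43/6; new cluster BC
  updated: d(BC,D)=19, d(BC,M)=5, d(BC,X)=11/2
step 2: merge (BC,X) at d=11/2, Q=-36; branch lengths BC→23/4, X→-1/4; new cluster BCX
  updated: d(BCX,D)=45/4, d(BCX,M)=5/4
step 3: merge (BCX,D) at d=45/4, Q=-33/2; branch lengths BCX→17/4, D→7; new cluster BCDX
  updated: d(BCDX,M)=-3
step 4: merge (BCDX,M) at d=-3; branch lengths BCDX→-3/2, M→-3/2; new cluster BCDMX
final tree: ((((B:71/6,C:43/6):23/4,X:-1/4):17/4,D:7):-3/2,M:-3/2)
total length: 131/4

131/4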